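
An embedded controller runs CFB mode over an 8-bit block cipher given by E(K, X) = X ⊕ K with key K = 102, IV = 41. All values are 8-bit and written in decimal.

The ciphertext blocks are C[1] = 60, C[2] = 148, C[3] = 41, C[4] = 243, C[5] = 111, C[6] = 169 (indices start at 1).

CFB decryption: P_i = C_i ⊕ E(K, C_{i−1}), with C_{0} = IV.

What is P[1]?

P[1]: E(K, 41) = 79; 60 ⊕ 79 = 115.

P[1] = 115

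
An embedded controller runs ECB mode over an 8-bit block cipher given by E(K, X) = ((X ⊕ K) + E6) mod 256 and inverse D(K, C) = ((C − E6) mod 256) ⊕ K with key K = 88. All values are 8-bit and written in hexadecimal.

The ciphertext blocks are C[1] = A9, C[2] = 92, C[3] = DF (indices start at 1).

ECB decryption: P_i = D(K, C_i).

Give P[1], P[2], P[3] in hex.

P[1] = 4B, P[2] = 24, P[3] = 71

P[1]: D(K, A9) = 4B.
P[2]: D(K, 92) = 24.
P[3]: D(K, DF) = 71.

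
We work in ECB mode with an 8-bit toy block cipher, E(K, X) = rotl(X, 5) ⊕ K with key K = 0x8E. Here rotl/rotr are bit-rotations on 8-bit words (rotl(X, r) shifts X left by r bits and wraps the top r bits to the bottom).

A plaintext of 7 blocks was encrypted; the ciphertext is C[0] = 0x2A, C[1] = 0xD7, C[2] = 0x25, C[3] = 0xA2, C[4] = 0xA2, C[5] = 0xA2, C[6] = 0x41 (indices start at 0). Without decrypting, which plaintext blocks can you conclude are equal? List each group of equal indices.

ECB encrypts each block independently with the same key, so equal ciphertext blocks imply equal plaintext blocks.
C[3] = C[4] = C[5] = 0xA2, so P[3] = P[4] = P[5].

P[3] = P[4] = P[5]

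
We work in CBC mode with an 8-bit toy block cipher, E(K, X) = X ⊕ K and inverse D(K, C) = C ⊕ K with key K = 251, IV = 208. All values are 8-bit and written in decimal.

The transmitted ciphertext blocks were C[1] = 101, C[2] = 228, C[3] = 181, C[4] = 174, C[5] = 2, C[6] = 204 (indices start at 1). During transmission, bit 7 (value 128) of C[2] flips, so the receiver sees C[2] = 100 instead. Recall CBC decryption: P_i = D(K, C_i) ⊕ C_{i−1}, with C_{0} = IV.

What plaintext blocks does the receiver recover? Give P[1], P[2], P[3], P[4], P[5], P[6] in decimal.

Only C[2] changed, to 100. In CBC, a change in C_i garbles P_i and flips the same bit in P_{i+1}. Decrypting the received ciphertext:
P[1]: D(K, 101) = 158; 158 ⊕ 208 = 78.
P[2]: D(K, 100) = 159; 159 ⊕ 101 = 250.
P[3]: D(K, 181) = 78; 78 ⊕ 100 = 42.
P[4]: D(K, 174) = 85; 85 ⊕ 181 = 224.
P[5]: D(K, 2) = 249; 249 ⊕ 174 = 87.
P[6]: D(K, 204) = 55; 55 ⊕ 2 = 53.
Blocks that differ from the original plaintext: P[2], P[3].

P[1] = 78, P[2] = 250, P[3] = 42, P[4] = 224, P[5] = 87, P[6] = 53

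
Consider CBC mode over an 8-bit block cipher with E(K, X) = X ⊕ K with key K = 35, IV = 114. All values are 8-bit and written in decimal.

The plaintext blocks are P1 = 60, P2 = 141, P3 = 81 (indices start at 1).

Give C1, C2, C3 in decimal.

CBC encryption: C_i = E(K, P_i ⊕ C_{i−1}), with C_{0} = IV.
C1: P1 ⊕ 114 = 78; E(K, 78) = 109.
C2: P2 ⊕ 109 = 224; E(K, 224) = 195.
C3: P3 ⊕ 195 = 146; E(K, 146) = 177.

C1 = 109, C2 = 195, C3 = 177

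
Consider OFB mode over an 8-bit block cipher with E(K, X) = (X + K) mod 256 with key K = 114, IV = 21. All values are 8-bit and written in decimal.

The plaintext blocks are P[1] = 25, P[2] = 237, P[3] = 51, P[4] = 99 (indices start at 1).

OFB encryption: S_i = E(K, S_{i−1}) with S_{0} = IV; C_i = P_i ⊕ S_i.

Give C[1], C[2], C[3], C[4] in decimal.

C[1] = 158, C[2] = 20, C[3] = 88, C[4] = 190

C[1]: S = E(K, 21) = 135; 25 ⊕ 135 = 158.
C[2]: S = E(K, 135) = 249; 237 ⊕ 249 = 20.
C[3]: S = E(K, 249) = 107; 51 ⊕ 107 = 88.
C[4]: S = E(K, 107) = 221; 99 ⊕ 221 = 190.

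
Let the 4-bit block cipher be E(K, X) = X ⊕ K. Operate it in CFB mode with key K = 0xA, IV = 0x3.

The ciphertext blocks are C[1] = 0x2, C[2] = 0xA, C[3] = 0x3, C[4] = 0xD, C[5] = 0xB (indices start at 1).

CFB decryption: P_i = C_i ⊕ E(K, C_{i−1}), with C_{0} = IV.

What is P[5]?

P[5] = 0xC

P[5]: E(K, 0xD) = 0x7; 0xB ⊕ 0x7 = 0xC.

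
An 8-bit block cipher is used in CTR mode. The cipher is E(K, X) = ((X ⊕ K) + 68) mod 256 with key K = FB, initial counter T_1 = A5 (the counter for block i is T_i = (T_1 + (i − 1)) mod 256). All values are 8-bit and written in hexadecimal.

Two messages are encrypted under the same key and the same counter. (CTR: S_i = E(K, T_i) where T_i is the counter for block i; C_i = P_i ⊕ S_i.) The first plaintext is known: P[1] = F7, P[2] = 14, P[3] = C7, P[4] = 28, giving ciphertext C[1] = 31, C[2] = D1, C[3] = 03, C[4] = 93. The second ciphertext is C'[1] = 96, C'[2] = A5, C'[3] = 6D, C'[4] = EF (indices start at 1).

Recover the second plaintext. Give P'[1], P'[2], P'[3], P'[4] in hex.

P'[1] = 50, P'[2] = 60, P'[3] = A9, P'[4] = 54

In CTR with a reused counter, both messages share the same keystream S_i, so C_i ⊕ C'_i = P_i ⊕ P'_i and thus P'_i = P_i ⊕ C_i ⊕ C'_i.
P'[1]: F7 ⊕ 31 ⊕ 96 = 50.
P'[2]: 14 ⊕ D1 ⊕ A5 = 60.
P'[3]: C7 ⊕ 03 ⊕ 6D = A9.
P'[4]: 28 ⊕ 93 ⊕ EF = 54.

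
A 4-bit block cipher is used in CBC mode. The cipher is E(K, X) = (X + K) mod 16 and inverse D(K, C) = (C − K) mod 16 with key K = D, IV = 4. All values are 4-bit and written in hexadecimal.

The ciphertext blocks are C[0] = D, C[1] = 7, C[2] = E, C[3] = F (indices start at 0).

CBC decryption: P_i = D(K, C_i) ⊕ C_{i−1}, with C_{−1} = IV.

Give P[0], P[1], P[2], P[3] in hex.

P[0]: D(K, D) = 0; 0 ⊕ 4 = 4.
P[1]: D(K, 7) = A; A ⊕ D = 7.
P[2]: D(K, E) = 1; 1 ⊕ 7 = 6.
P[3]: D(K, F) = 2; 2 ⊕ E = C.

P[0] = 4, P[1] = 7, P[2] = 6, P[3] = C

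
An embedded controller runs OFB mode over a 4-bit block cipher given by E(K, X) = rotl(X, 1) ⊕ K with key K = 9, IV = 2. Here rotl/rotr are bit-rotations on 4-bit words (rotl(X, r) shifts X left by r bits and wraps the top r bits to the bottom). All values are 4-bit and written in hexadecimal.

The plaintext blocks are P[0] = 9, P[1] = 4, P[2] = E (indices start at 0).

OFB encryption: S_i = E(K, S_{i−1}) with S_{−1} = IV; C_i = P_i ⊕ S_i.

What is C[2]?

C[0]: S = E(K, 2) = D; 9 ⊕ D = 4.
C[1]: S = E(K, D) = 2; 4 ⊕ 2 = 6.
C[2]: S = E(K, 2) = D; E ⊕ D = 3.

C[2] = 3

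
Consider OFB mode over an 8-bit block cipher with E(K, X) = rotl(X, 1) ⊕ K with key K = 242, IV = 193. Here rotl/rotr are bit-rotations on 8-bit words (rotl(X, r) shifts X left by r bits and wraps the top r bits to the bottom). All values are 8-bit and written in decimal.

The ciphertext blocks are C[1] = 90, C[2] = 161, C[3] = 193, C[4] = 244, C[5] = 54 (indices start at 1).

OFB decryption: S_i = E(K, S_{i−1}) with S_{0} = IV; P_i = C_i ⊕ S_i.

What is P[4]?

P[1]: S = E(K, 193) = 113; 90 ⊕ 113 = 43.
P[2]: S = E(K, 113) = 16; 161 ⊕ 16 = 177.
P[3]: S = E(K, 16) = 210; 193 ⊕ 210 = 19.
P[4]: S = E(K, 210) = 87; 244 ⊕ 87 = 163.

P[4] = 163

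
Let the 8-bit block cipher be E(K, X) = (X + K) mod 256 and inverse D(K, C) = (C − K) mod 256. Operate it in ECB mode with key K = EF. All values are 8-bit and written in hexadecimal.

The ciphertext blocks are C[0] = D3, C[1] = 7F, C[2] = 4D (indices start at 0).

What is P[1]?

P[1] = 90

ECB decryption: P_i = D(K, C_i).
P[1]: D(K, 7F) = 90.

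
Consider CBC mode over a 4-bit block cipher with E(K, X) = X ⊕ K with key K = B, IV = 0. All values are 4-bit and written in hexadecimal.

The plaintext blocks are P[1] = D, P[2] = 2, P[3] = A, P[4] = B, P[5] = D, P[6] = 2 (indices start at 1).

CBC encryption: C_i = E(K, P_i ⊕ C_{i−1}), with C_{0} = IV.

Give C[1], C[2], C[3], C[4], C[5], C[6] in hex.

C[1]: P[1] ⊕ 0 = D; E(K, D) = 6.
C[2]: P[2] ⊕ 6 = 4; E(K, 4) = F.
C[3]: P[3] ⊕ F = 5; E(K, 5) = E.
C[4]: P[4] ⊕ E = 5; E(K, 5) = E.
C[5]: P[5] ⊕ E = 3; E(K, 3) = 8.
C[6]: P[6] ⊕ 8 = A; E(K, A) = 1.

C[1] = 6, C[2] = F, C[3] = E, C[4] = E, C[5] = 8, C[6] = 1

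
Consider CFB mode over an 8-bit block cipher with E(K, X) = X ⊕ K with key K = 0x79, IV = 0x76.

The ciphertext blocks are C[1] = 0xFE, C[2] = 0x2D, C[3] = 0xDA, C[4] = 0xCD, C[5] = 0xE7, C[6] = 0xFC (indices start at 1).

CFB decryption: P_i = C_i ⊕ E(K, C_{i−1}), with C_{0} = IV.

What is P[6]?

P[6] = 0x62

P[6]: E(K, 0xE7) = 0x9E; 0xFC ⊕ 0x9E = 0x62.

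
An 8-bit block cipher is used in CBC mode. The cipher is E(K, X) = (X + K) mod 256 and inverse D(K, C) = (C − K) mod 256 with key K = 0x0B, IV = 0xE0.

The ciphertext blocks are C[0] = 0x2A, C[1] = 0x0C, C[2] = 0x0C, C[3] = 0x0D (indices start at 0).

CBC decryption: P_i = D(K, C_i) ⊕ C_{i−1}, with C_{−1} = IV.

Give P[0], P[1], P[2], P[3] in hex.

P[0] = 0xFF, P[1] = 0x2B, P[2] = 0x0D, P[3] = 0x0E

P[0]: D(K, 0x2A) = 0x1F; 0x1F ⊕ 0xE0 = 0xFF.
P[1]: D(K, 0x0C) = 0x01; 0x01 ⊕ 0x2A = 0x2B.
P[2]: D(K, 0x0C) = 0x01; 0x01 ⊕ 0x0C = 0x0D.
P[3]: D(K, 0x0D) = 0x02; 0x02 ⊕ 0x0C = 0x0E.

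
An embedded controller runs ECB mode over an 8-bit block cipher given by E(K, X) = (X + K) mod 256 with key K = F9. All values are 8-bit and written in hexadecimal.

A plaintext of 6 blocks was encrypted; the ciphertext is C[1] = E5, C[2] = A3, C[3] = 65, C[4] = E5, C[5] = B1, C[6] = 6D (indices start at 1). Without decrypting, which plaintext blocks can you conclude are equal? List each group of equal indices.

ECB encrypts each block independently with the same key, so equal ciphertext blocks imply equal plaintext blocks.
C[1] = C[4] = E5, so P[1] = P[4].

P[1] = P[4]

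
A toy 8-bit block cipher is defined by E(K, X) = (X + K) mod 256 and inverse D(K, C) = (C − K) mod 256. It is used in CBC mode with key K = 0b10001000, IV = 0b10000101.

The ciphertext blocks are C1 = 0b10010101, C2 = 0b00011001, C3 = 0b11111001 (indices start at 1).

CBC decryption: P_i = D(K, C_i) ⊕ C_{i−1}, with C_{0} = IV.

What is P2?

P2: D(K, 0b00011001) = 0b10010001; 0b10010001 ⊕ 0b10010101 = 0b00000100.

P2 = 0b00000100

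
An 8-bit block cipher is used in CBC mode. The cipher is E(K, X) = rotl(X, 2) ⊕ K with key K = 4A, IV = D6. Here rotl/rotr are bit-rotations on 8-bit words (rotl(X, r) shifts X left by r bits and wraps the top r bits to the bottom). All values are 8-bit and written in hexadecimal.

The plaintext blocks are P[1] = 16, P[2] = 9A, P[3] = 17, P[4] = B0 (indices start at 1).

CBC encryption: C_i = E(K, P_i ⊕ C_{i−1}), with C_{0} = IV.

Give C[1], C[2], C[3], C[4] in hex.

C[1]: P[1] ⊕ D6 = C0; E(K, C0) = 49.
C[2]: P[2] ⊕ 49 = D3; E(K, D3) = 05.
C[3]: P[3] ⊕ 05 = 12; E(K, 12) = 02.
C[4]: P[4] ⊕ 02 = B2; E(K, B2) = 80.

C[1] = 49, C[2] = 05, C[3] = 02, C[4] = 80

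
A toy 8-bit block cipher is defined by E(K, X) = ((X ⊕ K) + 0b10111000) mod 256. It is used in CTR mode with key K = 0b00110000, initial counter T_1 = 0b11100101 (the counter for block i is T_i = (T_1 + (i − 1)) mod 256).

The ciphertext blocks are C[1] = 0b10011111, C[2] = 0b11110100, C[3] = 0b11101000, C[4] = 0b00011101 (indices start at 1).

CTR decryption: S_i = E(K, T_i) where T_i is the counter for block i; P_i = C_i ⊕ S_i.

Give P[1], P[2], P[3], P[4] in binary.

P[1]: T = 0b11100101, S = E(K, T) = 0b10001101; 0b10011111 ⊕ 0b10001101 = 0b00010010.
P[2]: T = 0b11100110, S = E(K, T) = 0b10001110; 0b11110100 ⊕ 0b10001110 = 0b01111010.
P[3]: T = 0b11100111, S = E(K, T) = 0b10001111; 0b11101000 ⊕ 0b10001111 = 0b01100111.
P[4]: T = 0b11101000, S = E(K, T) = 0b10010000; 0b00011101 ⊕ 0b10010000 = 0b10001101.

P[1] = 0b00010010, P[2] = 0b01111010, P[3] = 0b01100111, P[4] = 0b10001101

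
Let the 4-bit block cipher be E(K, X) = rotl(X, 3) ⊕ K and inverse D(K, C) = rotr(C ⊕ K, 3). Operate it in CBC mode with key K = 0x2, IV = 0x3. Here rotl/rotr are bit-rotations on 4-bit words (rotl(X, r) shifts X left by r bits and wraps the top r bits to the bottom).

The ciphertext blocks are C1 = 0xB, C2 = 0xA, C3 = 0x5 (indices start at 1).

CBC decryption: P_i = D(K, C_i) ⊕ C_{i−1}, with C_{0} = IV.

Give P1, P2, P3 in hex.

P1 = 0x0, P2 = 0xA, P3 = 0x4

P1: D(K, 0xB) = 0x3; 0x3 ⊕ 0x3 = 0x0.
P2: D(K, 0xA) = 0x1; 0x1 ⊕ 0xB = 0xA.
P3: D(K, 0x5) = 0xE; 0xE ⊕ 0xA = 0x4.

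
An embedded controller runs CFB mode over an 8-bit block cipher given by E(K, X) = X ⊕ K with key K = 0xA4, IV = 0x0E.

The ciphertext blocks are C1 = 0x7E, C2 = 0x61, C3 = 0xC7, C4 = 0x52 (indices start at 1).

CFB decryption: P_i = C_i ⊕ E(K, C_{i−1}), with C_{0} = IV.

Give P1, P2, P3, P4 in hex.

P1 = 0xD4, P2 = 0xBB, P3 = 0x02, P4 = 0x31

P1: E(K, 0x0E) = 0xAA; 0x7E ⊕ 0xAA = 0xD4.
P2: E(K, 0x7E) = 0xDA; 0x61 ⊕ 0xDA = 0xBB.
P3: E(K, 0x61) = 0xC5; 0xC7 ⊕ 0xC5 = 0x02.
P4: E(K, 0xC7) = 0x63; 0x52 ⊕ 0x63 = 0x31.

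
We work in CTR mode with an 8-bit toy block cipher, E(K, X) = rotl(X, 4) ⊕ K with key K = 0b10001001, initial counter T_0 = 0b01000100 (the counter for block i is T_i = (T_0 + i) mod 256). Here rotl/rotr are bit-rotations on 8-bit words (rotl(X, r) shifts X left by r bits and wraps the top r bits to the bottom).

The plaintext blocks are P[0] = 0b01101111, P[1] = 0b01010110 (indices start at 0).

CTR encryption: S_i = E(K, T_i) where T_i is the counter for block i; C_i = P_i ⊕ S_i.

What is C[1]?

C[0]: T = 0b01000100, S = E(K, T) = 0b11001101; 0b01101111 ⊕ 0b11001101 = 0b10100010.
C[1]: T = 0b01000101, S = E(K, T) = 0b11011101; 0b01010110 ⊕ 0b11011101 = 0b10001011.

C[1] = 0b10001011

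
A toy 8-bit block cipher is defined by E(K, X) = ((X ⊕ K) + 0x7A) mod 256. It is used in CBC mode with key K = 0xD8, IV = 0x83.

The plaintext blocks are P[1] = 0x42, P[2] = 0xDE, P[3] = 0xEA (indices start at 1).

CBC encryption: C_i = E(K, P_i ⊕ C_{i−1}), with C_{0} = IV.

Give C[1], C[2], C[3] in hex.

C[1]: P[1] ⊕ 0x83 = 0xC1; E(K, 0xC1) = 0x93.
C[2]: P[2] ⊕ 0x93 = 0x4D; E(K, 0x4D) = 0x0F.
C[3]: P[3] ⊕ 0x0F = 0xE5; E(K, 0xE5) = 0xB7.

C[1] = 0x93, C[2] = 0x0F, C[3] = 0xB7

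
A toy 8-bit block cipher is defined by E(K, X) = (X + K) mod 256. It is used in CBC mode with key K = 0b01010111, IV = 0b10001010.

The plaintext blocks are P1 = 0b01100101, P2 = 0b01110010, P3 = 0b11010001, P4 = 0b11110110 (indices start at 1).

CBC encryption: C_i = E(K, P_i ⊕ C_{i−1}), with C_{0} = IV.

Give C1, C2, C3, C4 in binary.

C1: P1 ⊕ 0b10001010 = 0b11101111; E(K, 0b11101111) = 0b01000110.
C2: P2 ⊕ 0b01000110 = 0b00110100; E(K, 0b00110100) = 0b10001011.
C3: P3 ⊕ 0b10001011 = 0b01011010; E(K, 0b01011010) = 0b10110001.
C4: P4 ⊕ 0b10110001 = 0b01000111; E(K, 0b01000111) = 0b10011110.

C1 = 0b01000110, C2 = 0b10001011, C3 = 0b10110001, C4 = 0b10011110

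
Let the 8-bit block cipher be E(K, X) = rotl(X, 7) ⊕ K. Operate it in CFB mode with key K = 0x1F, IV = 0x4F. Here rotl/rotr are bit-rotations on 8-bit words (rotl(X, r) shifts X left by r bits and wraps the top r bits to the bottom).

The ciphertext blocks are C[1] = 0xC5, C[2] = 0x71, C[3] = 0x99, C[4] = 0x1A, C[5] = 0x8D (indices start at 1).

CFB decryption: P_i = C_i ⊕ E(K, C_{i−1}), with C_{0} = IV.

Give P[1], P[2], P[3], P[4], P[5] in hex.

P[1]: E(K, 0x4F) = 0xB8; 0xC5 ⊕ 0xB8 = 0x7D.
P[2]: E(K, 0xC5) = 0xFD; 0x71 ⊕ 0xFD = 0x8C.
P[3]: E(K, 0x71) = 0xA7; 0x99 ⊕ 0xA7 = 0x3E.
P[4]: E(K, 0x99) = 0xD3; 0x1A ⊕ 0xD3 = 0xC9.
P[5]: E(K, 0x1A) = 0x12; 0x8D ⊕ 0x12 = 0x9F.

P[1] = 0x7D, P[2] = 0x8C, P[3] = 0x3E, P[4] = 0xC9, P[5] = 0x9F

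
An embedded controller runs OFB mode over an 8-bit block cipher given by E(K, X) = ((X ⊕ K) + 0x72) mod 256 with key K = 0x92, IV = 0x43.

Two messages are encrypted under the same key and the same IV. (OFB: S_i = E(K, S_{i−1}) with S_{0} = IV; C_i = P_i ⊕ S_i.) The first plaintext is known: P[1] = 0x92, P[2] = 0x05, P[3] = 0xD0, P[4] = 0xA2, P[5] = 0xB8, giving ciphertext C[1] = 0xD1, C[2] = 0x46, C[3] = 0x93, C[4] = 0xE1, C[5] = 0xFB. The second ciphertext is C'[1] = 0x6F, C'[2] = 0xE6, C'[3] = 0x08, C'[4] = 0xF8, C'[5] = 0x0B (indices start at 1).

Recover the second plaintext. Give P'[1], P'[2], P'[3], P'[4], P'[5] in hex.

P'[1] = 0x2C, P'[2] = 0xA5, P'[3] = 0x4B, P'[4] = 0xBB, P'[5] = 0x48

In OFB with a reused IV, both messages share the same keystream S_i, so C_i ⊕ C'_i = P_i ⊕ P'_i and thus P'_i = P_i ⊕ C_i ⊕ C'_i.
P'[1]: 0x92 ⊕ 0xD1 ⊕ 0x6F = 0x2C.
P'[2]: 0x05 ⊕ 0x46 ⊕ 0xE6 = 0xA5.
P'[3]: 0xD0 ⊕ 0x93 ⊕ 0x08 = 0x4B.
P'[4]: 0xA2 ⊕ 0xE1 ⊕ 0xF8 = 0xBB.
P'[5]: 0xB8 ⊕ 0xFB ⊕ 0x0B = 0x48.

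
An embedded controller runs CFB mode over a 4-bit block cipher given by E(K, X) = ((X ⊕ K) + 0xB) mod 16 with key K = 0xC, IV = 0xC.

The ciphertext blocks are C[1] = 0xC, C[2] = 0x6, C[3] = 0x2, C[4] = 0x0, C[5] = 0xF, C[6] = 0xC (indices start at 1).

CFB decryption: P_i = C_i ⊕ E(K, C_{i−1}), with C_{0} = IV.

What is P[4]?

P[4] = 0x9

P[4]: E(K, 0x2) = 0x9; 0x0 ⊕ 0x9 = 0x9.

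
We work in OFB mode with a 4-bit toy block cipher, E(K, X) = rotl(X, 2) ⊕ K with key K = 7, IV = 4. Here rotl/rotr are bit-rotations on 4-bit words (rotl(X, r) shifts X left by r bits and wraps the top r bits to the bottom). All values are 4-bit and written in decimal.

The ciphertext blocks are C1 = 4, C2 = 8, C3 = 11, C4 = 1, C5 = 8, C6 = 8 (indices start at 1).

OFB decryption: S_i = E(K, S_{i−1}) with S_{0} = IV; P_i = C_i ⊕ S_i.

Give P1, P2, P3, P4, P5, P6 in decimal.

P1 = 2, P2 = 6, P3 = 7, P4 = 5, P5 = 14, P6 = 6

P1: S = E(K, 4) = 6; 4 ⊕ 6 = 2.
P2: S = E(K, 6) = 14; 8 ⊕ 14 = 6.
P3: S = E(K, 14) = 12; 11 ⊕ 12 = 7.
P4: S = E(K, 12) = 4; 1 ⊕ 4 = 5.
P5: S = E(K, 4) = 6; 8 ⊕ 6 = 14.
P6: S = E(K, 6) = 14; 8 ⊕ 14 = 6.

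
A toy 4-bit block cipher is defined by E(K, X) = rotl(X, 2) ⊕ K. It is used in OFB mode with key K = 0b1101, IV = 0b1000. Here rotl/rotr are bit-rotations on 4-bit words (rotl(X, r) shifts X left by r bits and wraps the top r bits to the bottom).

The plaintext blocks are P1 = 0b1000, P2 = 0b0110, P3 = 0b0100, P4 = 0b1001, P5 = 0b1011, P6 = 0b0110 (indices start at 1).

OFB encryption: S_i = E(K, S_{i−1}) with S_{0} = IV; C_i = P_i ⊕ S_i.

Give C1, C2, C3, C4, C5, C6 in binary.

C1 = 0b0111, C2 = 0b0100, C3 = 0b0001, C4 = 0b0001, C5 = 0b0100, C6 = 0b0100

C1: S = E(K, 0b1000) = 0b1111; 0b1000 ⊕ 0b1111 = 0b0111.
C2: S = E(K, 0b1111) = 0b0010; 0b0110 ⊕ 0b0010 = 0b0100.
C3: S = E(K, 0b0010) = 0b0101; 0b0100 ⊕ 0b0101 = 0b0001.
C4: S = E(K, 0b0101) = 0b1000; 0b1001 ⊕ 0b1000 = 0b0001.
C5: S = E(K, 0b1000) = 0b1111; 0b1011 ⊕ 0b1111 = 0b0100.
C6: S = E(K, 0b1111) = 0b0010; 0b0110 ⊕ 0b0010 = 0b0100.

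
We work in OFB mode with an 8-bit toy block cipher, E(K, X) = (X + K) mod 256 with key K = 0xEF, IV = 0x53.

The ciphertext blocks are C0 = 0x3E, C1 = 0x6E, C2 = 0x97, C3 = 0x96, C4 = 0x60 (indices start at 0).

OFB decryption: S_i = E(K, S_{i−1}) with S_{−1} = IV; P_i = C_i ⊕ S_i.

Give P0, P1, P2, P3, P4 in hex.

P0 = 0x7C, P1 = 0x5F, P2 = 0xB7, P3 = 0x99, P4 = 0x9E

P0: S = E(K, 0x53) = 0x42; 0x3E ⊕ 0x42 = 0x7C.
P1: S = E(K, 0x42) = 0x31; 0x6E ⊕ 0x31 = 0x5F.
P2: S = E(K, 0x31) = 0x20; 0x97 ⊕ 0x20 = 0xB7.
P3: S = E(K, 0x20) = 0x0F; 0x96 ⊕ 0x0F = 0x99.
P4: S = E(K, 0x0F) = 0xFE; 0x60 ⊕ 0xFE = 0x9E.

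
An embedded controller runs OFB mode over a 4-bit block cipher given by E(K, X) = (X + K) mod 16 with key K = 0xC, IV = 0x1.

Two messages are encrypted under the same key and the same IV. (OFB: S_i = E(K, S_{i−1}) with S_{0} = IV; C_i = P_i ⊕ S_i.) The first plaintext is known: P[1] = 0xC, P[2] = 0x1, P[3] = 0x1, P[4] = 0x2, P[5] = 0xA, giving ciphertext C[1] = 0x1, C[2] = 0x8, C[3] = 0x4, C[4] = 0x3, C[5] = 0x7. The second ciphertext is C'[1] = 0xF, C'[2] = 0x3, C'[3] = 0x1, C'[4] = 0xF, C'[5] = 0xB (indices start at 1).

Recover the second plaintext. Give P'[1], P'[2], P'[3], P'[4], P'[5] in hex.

In OFB with a reused IV, both messages share the same keystream S_i, so C_i ⊕ C'_i = P_i ⊕ P'_i and thus P'_i = P_i ⊕ C_i ⊕ C'_i.
P'[1]: 0xC ⊕ 0x1 ⊕ 0xF = 0x2.
P'[2]: 0x1 ⊕ 0x8 ⊕ 0x3 = 0xA.
P'[3]: 0x1 ⊕ 0x4 ⊕ 0x1 = 0x4.
P'[4]: 0x2 ⊕ 0x3 ⊕ 0xF = 0xE.
P'[5]: 0xA ⊕ 0x7 ⊕ 0xB = 0x6.

P'[1] = 0x2, P'[2] = 0xA, P'[3] = 0x4, P'[4] = 0xE, P'[5] = 0x6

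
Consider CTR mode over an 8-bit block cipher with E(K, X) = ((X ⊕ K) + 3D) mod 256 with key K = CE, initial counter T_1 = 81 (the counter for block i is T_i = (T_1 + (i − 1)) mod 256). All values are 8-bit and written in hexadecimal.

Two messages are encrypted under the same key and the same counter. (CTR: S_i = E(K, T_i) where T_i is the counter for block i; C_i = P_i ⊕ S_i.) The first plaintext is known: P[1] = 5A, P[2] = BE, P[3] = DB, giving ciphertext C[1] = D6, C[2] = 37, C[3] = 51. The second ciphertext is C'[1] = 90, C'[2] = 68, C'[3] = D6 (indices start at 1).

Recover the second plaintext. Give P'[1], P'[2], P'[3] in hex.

In CTR with a reused counter, both messages share the same keystream S_i, so C_i ⊕ C'_i = P_i ⊕ P'_i and thus P'_i = P_i ⊕ C_i ⊕ C'_i.
P'[1]: 5A ⊕ D6 ⊕ 90 = 1C.
P'[2]: BE ⊕ 37 ⊕ 68 = E1.
P'[3]: DB ⊕ 51 ⊕ D6 = 5C.

P'[1] = 1C, P'[2] = E1, P'[3] = 5C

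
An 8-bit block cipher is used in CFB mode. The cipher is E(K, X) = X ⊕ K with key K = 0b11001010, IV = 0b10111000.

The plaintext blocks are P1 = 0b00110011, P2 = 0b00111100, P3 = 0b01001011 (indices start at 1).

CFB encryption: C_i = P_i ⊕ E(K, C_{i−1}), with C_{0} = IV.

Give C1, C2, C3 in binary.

C1 = 0b01000001, C2 = 0b10110111, C3 = 0b00110110

C1: E(K, 0b10111000) = 0b01110010; 0b00110011 ⊕ 0b01110010 = 0b01000001.
C2: E(K, 0b01000001) = 0b10001011; 0b00111100 ⊕ 0b10001011 = 0b10110111.
C3: E(K, 0b10110111) = 0b01111101; 0b01001011 ⊕ 0b01111101 = 0b00110110.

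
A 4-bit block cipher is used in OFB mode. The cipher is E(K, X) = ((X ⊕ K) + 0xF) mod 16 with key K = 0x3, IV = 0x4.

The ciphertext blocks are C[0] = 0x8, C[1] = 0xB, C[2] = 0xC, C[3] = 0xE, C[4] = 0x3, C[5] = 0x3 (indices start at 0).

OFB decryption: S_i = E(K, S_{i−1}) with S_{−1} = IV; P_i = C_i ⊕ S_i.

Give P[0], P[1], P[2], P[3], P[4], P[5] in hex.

P[0] = 0xE, P[1] = 0xF, P[2] = 0xA, P[3] = 0xA, P[4] = 0x5, P[5] = 0x7

P[0]: S = E(K, 0x4) = 0x6; 0x8 ⊕ 0x6 = 0xE.
P[1]: S = E(K, 0x6) = 0x4; 0xB ⊕ 0x4 = 0xF.
P[2]: S = E(K, 0x4) = 0x6; 0xC ⊕ 0x6 = 0xA.
P[3]: S = E(K, 0x6) = 0x4; 0xE ⊕ 0x4 = 0xA.
P[4]: S = E(K, 0x4) = 0x6; 0x3 ⊕ 0x6 = 0x5.
P[5]: S = E(K, 0x6) = 0x4; 0x3 ⊕ 0x4 = 0x7.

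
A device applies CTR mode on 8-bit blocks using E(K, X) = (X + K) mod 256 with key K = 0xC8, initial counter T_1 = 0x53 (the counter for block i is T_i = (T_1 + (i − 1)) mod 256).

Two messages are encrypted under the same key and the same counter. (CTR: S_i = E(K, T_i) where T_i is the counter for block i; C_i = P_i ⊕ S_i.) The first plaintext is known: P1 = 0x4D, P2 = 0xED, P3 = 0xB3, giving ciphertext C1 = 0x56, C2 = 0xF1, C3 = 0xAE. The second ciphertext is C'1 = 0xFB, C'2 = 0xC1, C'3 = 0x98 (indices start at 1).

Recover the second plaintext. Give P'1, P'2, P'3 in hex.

P'1 = 0xE0, P'2 = 0xDD, P'3 = 0x85

In CTR with a reused counter, both messages share the same keystream S_i, so C_i ⊕ C'_i = P_i ⊕ P'_i and thus P'_i = P_i ⊕ C_i ⊕ C'_i.
P'1: 0x4D ⊕ 0x56 ⊕ 0xFB = 0xE0.
P'2: 0xED ⊕ 0xF1 ⊕ 0xC1 = 0xDD.
P'3: 0xB3 ⊕ 0xAE ⊕ 0x98 = 0x85.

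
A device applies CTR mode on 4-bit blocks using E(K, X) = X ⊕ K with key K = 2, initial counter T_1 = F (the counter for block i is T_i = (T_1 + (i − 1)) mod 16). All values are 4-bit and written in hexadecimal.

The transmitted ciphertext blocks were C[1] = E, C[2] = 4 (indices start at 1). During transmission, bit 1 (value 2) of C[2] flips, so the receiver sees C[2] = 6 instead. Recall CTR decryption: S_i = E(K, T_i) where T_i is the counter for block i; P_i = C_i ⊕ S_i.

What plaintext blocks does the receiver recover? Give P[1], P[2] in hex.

Only C[2] changed, to 6. In CTR, a change in C_i flips the same bit in P_i only; the keystream is unaffected. Decrypting the received ciphertext:
P[1]: T = F, S = E(K, T) = D; E ⊕ D = 3.
P[2]: T = 0, S = E(K, T) = 2; 6 ⊕ 2 = 4.
Blocks that differ from the original plaintext: P[2].

P[1] = 3, P[2] = 4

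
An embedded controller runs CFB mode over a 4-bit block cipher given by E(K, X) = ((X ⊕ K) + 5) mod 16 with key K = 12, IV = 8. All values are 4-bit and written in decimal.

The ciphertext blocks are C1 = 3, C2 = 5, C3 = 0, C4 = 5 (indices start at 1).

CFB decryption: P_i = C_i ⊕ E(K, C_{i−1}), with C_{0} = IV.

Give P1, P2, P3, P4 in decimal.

P1: E(K, 8) = 9; 3 ⊕ 9 = 10.
P2: E(K, 3) = 4; 5 ⊕ 4 = 1.
P3: E(K, 5) = 14; 0 ⊕ 14 = 14.
P4: E(K, 0) = 1; 5 ⊕ 1 = 4.

P1 = 10, P2 = 1, P3 = 14, P4 = 4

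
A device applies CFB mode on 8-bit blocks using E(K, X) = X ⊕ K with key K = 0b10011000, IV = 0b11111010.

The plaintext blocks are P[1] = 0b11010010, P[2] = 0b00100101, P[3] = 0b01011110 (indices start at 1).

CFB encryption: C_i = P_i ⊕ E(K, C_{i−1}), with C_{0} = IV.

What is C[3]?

C[1]: E(K, 0b11111010) = 0b01100010; 0b11010010 ⊕ 0b01100010 = 0b10110000.
C[2]: E(K, 0b10110000) = 0b00101000; 0b00100101 ⊕ 0b00101000 = 0b00001101.
C[3]: E(K, 0b00001101) = 0b10010101; 0b01011110 ⊕ 0b10010101 = 0b11001011.

C[3] = 0b11001011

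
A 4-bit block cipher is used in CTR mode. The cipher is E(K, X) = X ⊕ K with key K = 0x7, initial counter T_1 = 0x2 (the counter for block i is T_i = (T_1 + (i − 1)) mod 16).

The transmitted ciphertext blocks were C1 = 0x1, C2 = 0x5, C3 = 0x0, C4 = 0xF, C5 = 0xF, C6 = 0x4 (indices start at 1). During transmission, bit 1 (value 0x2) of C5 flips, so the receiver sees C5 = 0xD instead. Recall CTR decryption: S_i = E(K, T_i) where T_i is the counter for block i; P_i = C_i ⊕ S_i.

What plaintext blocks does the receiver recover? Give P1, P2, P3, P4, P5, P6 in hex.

Only C5 changed, to 0xD. In CTR, a change in C_i flips the same bit in P_i only; the keystream is unaffected. Decrypting the received ciphertext:
P1: T = 0x2, S = E(K, T) = 0x5; 0x1 ⊕ 0x5 = 0x4.
P2: T = 0x3, S = E(K, T) = 0x4; 0x5 ⊕ 0x4 = 0x1.
P3: T = 0x4, S = E(K, T) = 0x3; 0x0 ⊕ 0x3 = 0x3.
P4: T = 0x5, S = E(K, T) = 0x2; 0xF ⊕ 0x2 = 0xD.
P5: T = 0x6, S = E(K, T) = 0x1; 0xD ⊕ 0x1 = 0xC.
P6: T = 0x7, S = E(K, T) = 0x0; 0x4 ⊕ 0x0 = 0x4.
Blocks that differ from the original plaintext: P5.

P1 = 0x4, P2 = 0x1, P3 = 0x3, P4 = 0xD, P5 = 0xC, P6 = 0x4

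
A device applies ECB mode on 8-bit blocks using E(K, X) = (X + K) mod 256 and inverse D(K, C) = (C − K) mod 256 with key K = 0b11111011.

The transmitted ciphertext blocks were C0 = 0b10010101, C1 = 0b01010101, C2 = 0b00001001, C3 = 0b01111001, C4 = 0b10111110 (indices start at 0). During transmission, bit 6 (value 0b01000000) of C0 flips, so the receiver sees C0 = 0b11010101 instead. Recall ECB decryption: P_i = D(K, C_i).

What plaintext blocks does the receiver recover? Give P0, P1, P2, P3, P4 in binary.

Only C0 changed, to 0b11010101. In ECB, a change in C_i affects only P_i. Decrypting the received ciphertext:
P0: D(K, 0b11010101) = 0b11011010.
P1: D(K, 0b01010101) = 0b01011010.
P2: D(K, 0b00001001) = 0b00001110.
P3: D(K, 0b01111001) = 0b01111110.
P4: D(K, 0b10111110) = 0b11000011.
Blocks that differ from the original plaintext: P0.

P0 = 0b11011010, P1 = 0b01011010, P2 = 0b00001110, P3 = 0b01111110, P4 = 0b11000011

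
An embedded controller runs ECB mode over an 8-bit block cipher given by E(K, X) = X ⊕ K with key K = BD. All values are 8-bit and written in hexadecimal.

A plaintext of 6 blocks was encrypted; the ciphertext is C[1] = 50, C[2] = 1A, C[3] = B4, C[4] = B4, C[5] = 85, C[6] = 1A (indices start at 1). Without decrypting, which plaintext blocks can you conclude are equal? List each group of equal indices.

ECB encrypts each block independently with the same key, so equal ciphertext blocks imply equal plaintext blocks.
C[2] = C[6] = 1A, so P[2] = P[6].
C[3] = C[4] = B4, so P[3] = P[4].

P[2] = P[6]; P[3] = P[4]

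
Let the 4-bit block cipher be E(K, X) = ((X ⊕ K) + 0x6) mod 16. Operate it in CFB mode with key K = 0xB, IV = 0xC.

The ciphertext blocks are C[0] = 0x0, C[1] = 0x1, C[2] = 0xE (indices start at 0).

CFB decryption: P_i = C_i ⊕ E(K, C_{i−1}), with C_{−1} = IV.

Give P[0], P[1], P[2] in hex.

P[0] = 0xD, P[1] = 0x0, P[2] = 0xE

P[0]: E(K, 0xC) = 0xD; 0x0 ⊕ 0xD = 0xD.
P[1]: E(K, 0x0) = 0x1; 0x1 ⊕ 0x1 = 0x0.
P[2]: E(K, 0x1) = 0x0; 0xE ⊕ 0x0 = 0xE.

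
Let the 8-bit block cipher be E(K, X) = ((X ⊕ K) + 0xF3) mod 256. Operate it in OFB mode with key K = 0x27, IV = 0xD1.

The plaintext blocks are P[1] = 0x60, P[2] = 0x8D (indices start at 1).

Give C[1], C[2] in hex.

OFB encryption: S_i = E(K, S_{i−1}) with S_{0} = IV; C_i = P_i ⊕ S_i.
C[1]: S = E(K, 0xD1) = 0xE9; 0x60 ⊕ 0xE9 = 0x89.
C[2]: S = E(K, 0xE9) = 0xC1; 0x8D ⊕ 0xC1 = 0x4C.

C[1] = 0x89, C[2] = 0x4C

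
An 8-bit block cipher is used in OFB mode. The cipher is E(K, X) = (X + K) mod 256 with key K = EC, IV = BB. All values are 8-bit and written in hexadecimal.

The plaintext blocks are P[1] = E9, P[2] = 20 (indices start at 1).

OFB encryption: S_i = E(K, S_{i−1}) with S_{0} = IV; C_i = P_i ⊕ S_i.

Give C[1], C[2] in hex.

C[1]: S = E(K, BB) = A7; E9 ⊕ A7 = 4E.
C[2]: S = E(K, A7) = 93; 20 ⊕ 93 = B3.

C[1] = 4E, C[2] = B3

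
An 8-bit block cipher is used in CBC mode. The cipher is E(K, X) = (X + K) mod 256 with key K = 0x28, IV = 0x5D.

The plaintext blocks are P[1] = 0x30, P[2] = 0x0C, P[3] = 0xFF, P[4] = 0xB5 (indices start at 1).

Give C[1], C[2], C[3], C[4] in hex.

C[1] = 0x95, C[2] = 0xC1, C[3] = 0x66, C[4] = 0xFB

CBC encryption: C_i = E(K, P_i ⊕ C_{i−1}), with C_{0} = IV.
C[1]: P[1] ⊕ 0x5D = 0x6D; E(K, 0x6D) = 0x95.
C[2]: P[2] ⊕ 0x95 = 0x99; E(K, 0x99) = 0xC1.
C[3]: P[3] ⊕ 0xC1 = 0x3E; E(K, 0x3E) = 0x66.
C[4]: P[4] ⊕ 0x66 = 0xD3; E(K, 0xD3) = 0xFB.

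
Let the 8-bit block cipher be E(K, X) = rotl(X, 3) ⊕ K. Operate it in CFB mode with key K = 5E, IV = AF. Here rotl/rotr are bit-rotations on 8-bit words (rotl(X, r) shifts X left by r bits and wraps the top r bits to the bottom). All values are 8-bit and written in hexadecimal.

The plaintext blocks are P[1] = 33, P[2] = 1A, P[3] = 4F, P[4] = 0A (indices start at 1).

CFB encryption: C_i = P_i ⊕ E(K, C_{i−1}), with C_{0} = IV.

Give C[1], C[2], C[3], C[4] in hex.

C[1]: E(K, AF) = 23; 33 ⊕ 23 = 10.
C[2]: E(K, 10) = DE; 1A ⊕ DE = C4.
C[3]: E(K, C4) = 78; 4F ⊕ 78 = 37.
C[4]: E(K, 37) = E7; 0A ⊕ E7 = ED.

C[1] = 10, C[2] = C4, C[3] = 37, C[4] = ED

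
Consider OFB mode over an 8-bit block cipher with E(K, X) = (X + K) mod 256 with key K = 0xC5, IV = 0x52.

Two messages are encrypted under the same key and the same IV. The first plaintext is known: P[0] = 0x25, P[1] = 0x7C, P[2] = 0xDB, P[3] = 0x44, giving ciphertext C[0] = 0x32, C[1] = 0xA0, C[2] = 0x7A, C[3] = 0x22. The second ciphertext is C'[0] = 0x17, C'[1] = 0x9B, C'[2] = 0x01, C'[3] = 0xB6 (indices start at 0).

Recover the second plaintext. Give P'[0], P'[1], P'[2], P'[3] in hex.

In OFB with a reused IV, both messages share the same keystream S_i, so C_i ⊕ C'_i = P_i ⊕ P'_i and thus P'_i = P_i ⊕ C_i ⊕ C'_i.
P'[0]: 0x25 ⊕ 0x32 ⊕ 0x17 = 0x00.
P'[1]: 0x7C ⊕ 0xA0 ⊕ 0x9B = 0x47.
P'[2]: 0xDB ⊕ 0x7A ⊕ 0x01 = 0xA0.
P'[3]: 0x44 ⊕ 0x22 ⊕ 0xB6 = 0xD0.

P'[0] = 0x00, P'[1] = 0x47, P'[2] = 0xA0, P'[3] = 0xD0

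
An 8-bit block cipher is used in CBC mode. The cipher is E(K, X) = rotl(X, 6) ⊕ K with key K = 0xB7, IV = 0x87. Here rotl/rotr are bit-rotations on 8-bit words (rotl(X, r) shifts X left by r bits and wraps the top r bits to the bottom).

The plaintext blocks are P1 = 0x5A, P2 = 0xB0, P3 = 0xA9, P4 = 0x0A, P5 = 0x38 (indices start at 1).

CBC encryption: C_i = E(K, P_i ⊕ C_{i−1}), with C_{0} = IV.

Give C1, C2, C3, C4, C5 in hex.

C1 = 0xC0, C2 = 0xAB, C3 = 0x37, C4 = 0xF8, C5 = 0x87

C1: P1 ⊕ 0x87 = 0xDD; E(K, 0xDD) = 0xC0.
C2: P2 ⊕ 0xC0 = 0x70; E(K, 0x70) = 0xAB.
C3: P3 ⊕ 0xAB = 0x02; E(K, 0x02) = 0x37.
C4: P4 ⊕ 0x37 = 0x3D; E(K, 0x3D) = 0xF8.
C5: P5 ⊕ 0xF8 = 0xC0; E(K, 0xC0) = 0x87.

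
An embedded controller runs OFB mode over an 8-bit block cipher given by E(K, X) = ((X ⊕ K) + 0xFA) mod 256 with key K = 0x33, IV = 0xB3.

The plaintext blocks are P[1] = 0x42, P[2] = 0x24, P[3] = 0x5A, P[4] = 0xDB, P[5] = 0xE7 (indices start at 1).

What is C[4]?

OFB encryption: S_i = E(K, S_{i−1}) with S_{0} = IV; C_i = P_i ⊕ S_i.
C[1]: S = E(K, 0xB3) = 0x7A; 0x42 ⊕ 0x7A = 0x38.
C[2]: S = E(K, 0x7A) = 0x43; 0x24 ⊕ 0x43 = 0x67.
C[3]: S = E(K, 0x43) = 0x6A; 0x5A ⊕ 0x6A = 0x30.
C[4]: S = E(K, 0x6A) = 0x53; 0xDB ⊕ 0x53 = 0x88.

C[4] = 0x88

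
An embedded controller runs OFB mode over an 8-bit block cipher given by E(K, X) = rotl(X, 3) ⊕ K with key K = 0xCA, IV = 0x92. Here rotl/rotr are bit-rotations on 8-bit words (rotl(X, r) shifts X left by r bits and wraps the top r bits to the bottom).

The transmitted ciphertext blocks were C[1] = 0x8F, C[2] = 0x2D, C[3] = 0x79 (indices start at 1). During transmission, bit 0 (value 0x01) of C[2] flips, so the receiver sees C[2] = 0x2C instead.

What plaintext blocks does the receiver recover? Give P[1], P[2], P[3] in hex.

P[1] = 0xD1, P[2] = 0x14, P[3] = 0x72

OFB decryption: S_i = E(K, S_{i−1}) with S_{0} = IV; P_i = C_i ⊕ S_i.
Only C[2] changed, to 0x2C. In OFB, a change in C_i flips the same bit in P_i only; the keystream is unaffected. Decrypting the received ciphertext:
P[1]: S = E(K, 0x92) = 0x5E; 0x8F ⊕ 0x5E = 0xD1.
P[2]: S = E(K, 0x5E) = 0x38; 0x2C ⊕ 0x38 = 0x14.
P[3]: S = E(K, 0x38) = 0x0B; 0x79 ⊕ 0x0B = 0x72.
Blocks that differ from the original plaintext: P[2].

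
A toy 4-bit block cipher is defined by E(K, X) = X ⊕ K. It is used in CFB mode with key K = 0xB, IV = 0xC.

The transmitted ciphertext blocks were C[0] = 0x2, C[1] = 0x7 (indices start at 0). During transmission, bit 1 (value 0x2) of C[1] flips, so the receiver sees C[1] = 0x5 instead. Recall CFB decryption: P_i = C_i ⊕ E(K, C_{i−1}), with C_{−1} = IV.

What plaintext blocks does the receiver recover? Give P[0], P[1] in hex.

P[0] = 0x5, P[1] = 0xC

Only C[1] changed, to 0x5. In CFB, a change in C_i flips the same bit in P_i and garbles P_{i+1}. Decrypting the received ciphertext:
P[0]: E(K, 0xC) = 0x7; 0x2 ⊕ 0x7 = 0x5.
P[1]: E(K, 0x2) = 0x9; 0x5 ⊕ 0x9 = 0xC.
Blocks that differ from the original plaintext: P[1].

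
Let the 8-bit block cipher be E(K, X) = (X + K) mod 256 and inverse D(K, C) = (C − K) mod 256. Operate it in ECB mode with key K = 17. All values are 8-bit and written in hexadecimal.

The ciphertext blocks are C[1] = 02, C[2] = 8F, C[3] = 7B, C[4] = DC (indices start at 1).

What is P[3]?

ECB decryption: P_i = D(K, C_i).
P[3]: D(K, 7B) = 64.

P[3] = 64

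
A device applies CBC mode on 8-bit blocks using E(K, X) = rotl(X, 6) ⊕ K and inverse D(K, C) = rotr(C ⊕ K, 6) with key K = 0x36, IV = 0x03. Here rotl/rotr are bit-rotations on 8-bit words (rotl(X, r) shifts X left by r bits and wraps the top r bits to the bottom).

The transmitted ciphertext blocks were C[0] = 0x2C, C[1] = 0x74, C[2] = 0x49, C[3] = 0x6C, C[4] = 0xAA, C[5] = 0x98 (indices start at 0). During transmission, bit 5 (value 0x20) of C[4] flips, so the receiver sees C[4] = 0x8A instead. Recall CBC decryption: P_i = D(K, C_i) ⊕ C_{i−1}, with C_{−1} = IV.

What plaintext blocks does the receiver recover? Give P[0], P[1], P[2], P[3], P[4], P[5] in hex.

P[0] = 0x6B, P[1] = 0x25, P[2] = 0x89, P[3] = 0x20, P[4] = 0x9E, P[5] = 0x30

Only C[4] changed, to 0x8A. In CBC, a change in C_i garbles P_i and flips the same bit in P_{i+1}. Decrypting the received ciphertext:
P[0]: D(K, 0x2C) = 0x68; 0x68 ⊕ 0x03 = 0x6B.
P[1]: D(K, 0x74) = 0x09; 0x09 ⊕ 0x2C = 0x25.
P[2]: D(K, 0x49) = 0xFD; 0xFD ⊕ 0x74 = 0x89.
P[3]: D(K, 0x6C) = 0x69; 0x69 ⊕ 0x49 = 0x20.
P[4]: D(K, 0x8A) = 0xF2; 0xF2 ⊕ 0x6C = 0x9E.
P[5]: D(K, 0x98) = 0xBA; 0xBA ⊕ 0x8A = 0x30.
Blocks that differ from the original plaintext: P[4], P[5].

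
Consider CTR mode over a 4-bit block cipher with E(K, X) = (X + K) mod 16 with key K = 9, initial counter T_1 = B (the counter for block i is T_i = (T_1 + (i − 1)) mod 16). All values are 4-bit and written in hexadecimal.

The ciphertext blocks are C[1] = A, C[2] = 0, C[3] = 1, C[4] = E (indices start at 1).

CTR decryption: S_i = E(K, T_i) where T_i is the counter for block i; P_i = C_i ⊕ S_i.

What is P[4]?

P[4]: T = E, S = E(K, T) = 7; E ⊕ 7 = 9.

P[4] = 9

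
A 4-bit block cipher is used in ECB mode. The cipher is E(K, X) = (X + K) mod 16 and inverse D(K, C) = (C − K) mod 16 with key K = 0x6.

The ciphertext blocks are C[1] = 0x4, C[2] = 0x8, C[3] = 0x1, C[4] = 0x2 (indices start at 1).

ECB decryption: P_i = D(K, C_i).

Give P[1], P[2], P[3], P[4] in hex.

P[1]: D(K, 0x4) = 0xE.
P[2]: D(K, 0x8) = 0x2.
P[3]: D(K, 0x1) = 0xB.
P[4]: D(K, 0x2) = 0xC.

P[1] = 0xE, P[2] = 0x2, P[3] = 0xB, P[4] = 0xC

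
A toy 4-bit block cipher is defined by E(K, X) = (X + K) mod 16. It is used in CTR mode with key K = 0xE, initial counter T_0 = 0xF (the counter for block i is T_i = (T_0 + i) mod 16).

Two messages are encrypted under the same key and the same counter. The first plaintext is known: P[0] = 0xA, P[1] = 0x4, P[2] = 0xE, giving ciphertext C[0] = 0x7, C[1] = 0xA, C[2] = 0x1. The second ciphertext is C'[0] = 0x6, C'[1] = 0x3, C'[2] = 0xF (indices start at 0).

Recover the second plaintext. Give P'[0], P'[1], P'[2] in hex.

In CTR with a reused counter, both messages share the same keystream S_i, so C_i ⊕ C'_i = P_i ⊕ P'_i and thus P'_i = P_i ⊕ C_i ⊕ C'_i.
P'[0]: 0xA ⊕ 0x7 ⊕ 0x6 = 0xB.
P'[1]: 0x4 ⊕ 0xA ⊕ 0x3 = 0xD.
P'[2]: 0xE ⊕ 0x1 ⊕ 0xF = 0x0.

P'[0] = 0xB, P'[1] = 0xD, P'[2] = 0x0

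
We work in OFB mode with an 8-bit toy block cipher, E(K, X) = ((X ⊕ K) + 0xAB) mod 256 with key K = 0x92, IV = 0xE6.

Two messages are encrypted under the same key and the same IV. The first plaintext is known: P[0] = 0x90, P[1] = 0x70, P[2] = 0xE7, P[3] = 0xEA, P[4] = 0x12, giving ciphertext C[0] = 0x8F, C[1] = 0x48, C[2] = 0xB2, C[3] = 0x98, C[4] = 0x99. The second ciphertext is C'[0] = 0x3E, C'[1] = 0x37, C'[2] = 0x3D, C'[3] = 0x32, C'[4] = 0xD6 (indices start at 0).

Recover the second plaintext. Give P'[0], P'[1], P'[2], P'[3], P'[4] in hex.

P'[0] = 0x21, P'[1] = 0x0F, P'[2] = 0x68, P'[3] = 0x40, P'[4] = 0x5D

In OFB with a reused IV, both messages share the same keystream S_i, so C_i ⊕ C'_i = P_i ⊕ P'_i and thus P'_i = P_i ⊕ C_i ⊕ C'_i.
P'[0]: 0x90 ⊕ 0x8F ⊕ 0x3E = 0x21.
P'[1]: 0x70 ⊕ 0x48 ⊕ 0x37 = 0x0F.
P'[2]: 0xE7 ⊕ 0xB2 ⊕ 0x3D = 0x68.
P'[3]: 0xEA ⊕ 0x98 ⊕ 0x32 = 0x40.
P'[4]: 0x12 ⊕ 0x99 ⊕ 0xD6 = 0x5D.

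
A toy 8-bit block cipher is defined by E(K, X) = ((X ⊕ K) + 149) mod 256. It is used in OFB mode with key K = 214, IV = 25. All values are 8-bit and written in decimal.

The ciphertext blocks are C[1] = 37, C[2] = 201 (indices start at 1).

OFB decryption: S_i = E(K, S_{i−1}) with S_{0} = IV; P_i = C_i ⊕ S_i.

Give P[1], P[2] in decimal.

P[1] = 65, P[2] = 142

P[1]: S = E(K, 25) = 100; 37 ⊕ 100 = 65.
P[2]: S = E(K, 100) = 71; 201 ⊕ 71 = 142.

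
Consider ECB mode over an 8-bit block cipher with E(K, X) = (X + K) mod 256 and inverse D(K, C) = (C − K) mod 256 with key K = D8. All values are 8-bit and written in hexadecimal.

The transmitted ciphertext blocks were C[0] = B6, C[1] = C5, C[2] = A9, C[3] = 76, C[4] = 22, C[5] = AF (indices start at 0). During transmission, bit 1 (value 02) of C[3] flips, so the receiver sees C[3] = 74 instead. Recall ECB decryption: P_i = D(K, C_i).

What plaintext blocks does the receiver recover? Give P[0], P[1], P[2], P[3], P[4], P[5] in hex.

P[0] = DE, P[1] = ED, P[2] = D1, P[3] = 9C, P[4] = 4A, P[5] = D7

Only C[3] changed, to 74. In ECB, a change in C_i affects only P_i. Decrypting the received ciphertext:
P[0]: D(K, B6) = DE.
P[1]: D(K, C5) = ED.
P[2]: D(K, A9) = D1.
P[3]: D(K, 74) = 9C.
P[4]: D(K, 22) = 4A.
P[5]: D(K, AF) = D7.
Blocks that differ from the original plaintext: P[3].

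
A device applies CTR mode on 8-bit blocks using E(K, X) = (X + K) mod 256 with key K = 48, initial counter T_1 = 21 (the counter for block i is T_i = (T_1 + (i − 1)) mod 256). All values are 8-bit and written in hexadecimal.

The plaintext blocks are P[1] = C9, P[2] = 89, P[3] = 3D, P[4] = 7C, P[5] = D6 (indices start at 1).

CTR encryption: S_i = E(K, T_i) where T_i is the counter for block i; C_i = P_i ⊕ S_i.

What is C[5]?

C[5] = BB

C[1]: T = 21, S = E(K, T) = 69; C9 ⊕ 69 = A0.
C[2]: T = 22, S = E(K, T) = 6A; 89 ⊕ 6A = E3.
C[3]: T = 23, S = E(K, T) = 6B; 3D ⊕ 6B = 56.
C[4]: T = 24, S = E(K, T) = 6C; 7C ⊕ 6C = 10.
C[5]: T = 25, S = E(K, T) = 6D; D6 ⊕ 6D = BB.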